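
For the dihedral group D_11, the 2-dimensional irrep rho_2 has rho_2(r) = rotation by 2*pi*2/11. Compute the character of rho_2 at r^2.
chi_{rho_2}(r^2) = 2*cos(2*pi*2*2/11) = -2*cos(3*pi/11)

Solution. rho_2(r^2) is rotation by angle 2*pi*2*2/11, whose trace is 2*cos(2*pi*2*2/11) = -2*cos(3*pi/11).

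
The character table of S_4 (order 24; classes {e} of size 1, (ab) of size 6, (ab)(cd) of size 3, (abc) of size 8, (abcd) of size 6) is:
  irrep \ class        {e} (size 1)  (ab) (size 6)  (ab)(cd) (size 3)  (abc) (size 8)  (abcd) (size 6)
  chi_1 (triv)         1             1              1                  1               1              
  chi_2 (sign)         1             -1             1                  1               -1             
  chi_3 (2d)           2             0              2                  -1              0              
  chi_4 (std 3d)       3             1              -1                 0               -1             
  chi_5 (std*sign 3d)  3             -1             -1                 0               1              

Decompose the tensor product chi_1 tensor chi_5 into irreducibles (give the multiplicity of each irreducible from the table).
chi_1 tensor chi_5 = chi_5 (all other irreducibles have multiplicity 0).

Explanation: The character of a tensor product is the pointwise product (chi_1 * chi_5)(C) = chi_1(C) * chi_5(C):
  {e}: (1)*(3), (ab): (1)*(-1), (ab)(cd): (1)*(-1), (abc): (1)*(0), (abcd): (1)*(1)
so (chi_1 * chi_5) takes values
  {e} -> 3, (ab) -> -1, (ab)(cd) -> -1, (abc) -> 0, (abcd) -> 1.
Now take the inner product of this character with each irreducible chi from the table, <chi_1*chi_5, chi> = (1/24) sum_C |C| (chi_1*chi_5)(C) conj(chi(C)):
  <chi_1*chi_5, chi_1> = (1/24)[1*(3)*conj(1) + 6*(-1)*conj(1) + 3*(-1)*conj(1) + 8*(0)*conj(1) + 6*(1)*conj(1)]
      = (1/24)[(3) + (-6) + (-3) + (0) + (6)] = 0/24 = 0
  <chi_1*chi_5, chi_2> = (1/24)[1*(3)*conj(1) + 6*(-1)*conj(-1) + 3*(-1)*conj(1) + 8*(0)*conj(1) + 6*(1)*conj(-1)]
      = (1/24)[(3) + (6) + (-3) + (0) + (-6)] = 0/24 = 0
  <chi_1*chi_5, chi_3> = (1/24)[1*(3)*conj(2) + 6*(-1)*conj(0) + 3*(-1)*conj(2) + 8*(0)*conj(-1) + 6*(1)*conj(0)]
      = (1/24)[(6) + (0) + (-6) + (0) + (0)] = 0/24 = 0
  <chi_1*chi_5, chi_4> = (1/24)[1*(3)*conj(3) + 6*(-1)*conj(1) + 3*(-1)*conj(-1) + 8*(0)*conj(0) + 6*(1)*conj(-1)]
      = (1/24)[(9) + (-6) + (3) + (0) + (-6)] = 0/24 = 0
  <chi_1*chi_5, chi_5> = (1/24)[1*(3)*conj(3) + 6*(-1)*conj(-1) + 3*(-1)*conj(-1) + 8*(0)*conj(0) + 6*(1)*conj(1)]
      = (1/24)[(9) + (6) + (3) + (0) + (6)] = 24/24 = 1
Hence the multiplicities are chi_5: 1. Dimension check: dim(chi_1)*dim(chi_5) = 1*3 = 3 and sum (mult * dim) = 1*3 = 3.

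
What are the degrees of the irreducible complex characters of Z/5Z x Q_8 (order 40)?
Dimensions: 1, 1, 1, 1, 1, 1, 1, 1, 1, 1, 1, 1, 1, 1, 1, 1, 1, 1, 1, 1, 2, 2, 2, 2, 2

Proof sketch: There are 25 irreducibles (= number of conjugacy classes). Their dimensions d_i satisfy sum d_i^2 = |G| = 40: 1 + 1 + 1 + 1 + 1 + 1 + 1 + 1 + 1 + 1 + 1 + 1 + 1 + 1 + 1 + 1 + 1 + 1 + 1 + 1 + 4 + 4 + 4 + 4 + 4 = 40. (For the product with Z/5Z: each of the 5 1-dim characters of Z/5Z tensors with each irrep of Q_8, giving 5 copies of each Q_8-dimension.)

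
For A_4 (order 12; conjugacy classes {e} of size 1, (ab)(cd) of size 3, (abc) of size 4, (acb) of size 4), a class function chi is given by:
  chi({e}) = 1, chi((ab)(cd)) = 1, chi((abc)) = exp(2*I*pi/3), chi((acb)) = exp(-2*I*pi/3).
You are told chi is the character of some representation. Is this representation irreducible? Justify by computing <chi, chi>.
Irreducible: <chi, chi> = 1.

Explanation: <chi, chi> = (1/|G|) sum_C |C| * |chi(C)|^2 = (1/12)[1*|1|^2 + 3*|1|^2 + 4*|exp(2*I*pi/3)|^2 + 4*|exp(-2*I*pi/3)|^2]
  = (1/12)[(1) + (3) + (4) + (4)] = 12/12 = 1.
(Exp terms are combined using exp(i*s)*conj(exp(i*t)) = exp(i*(s-t)), and sums of them are collapsed using the identity that for every m > 1 the m distinct m-th roots of unity sum to 0, e.g. 1 + exp(2*I*pi/3) + exp(-2*I*pi/3) = 0.)
A character is irreducible iff <chi, chi> = 1, so this representation is irreducible.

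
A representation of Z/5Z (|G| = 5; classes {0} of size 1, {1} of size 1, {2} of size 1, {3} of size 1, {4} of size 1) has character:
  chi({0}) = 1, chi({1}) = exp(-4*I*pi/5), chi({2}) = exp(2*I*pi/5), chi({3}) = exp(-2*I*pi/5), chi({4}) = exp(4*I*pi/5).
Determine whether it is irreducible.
Irreducible: <chi, chi> = 1.

Reasoning: <chi, chi> = (1/|G|) sum_C |C| * |chi(C)|^2 = (1/5)[1*|1|^2 + 1*|exp(-4*I*pi/5)|^2 + 1*|exp(2*I*pi/5)|^2 + 1*|exp(-2*I*pi/5)|^2 + 1*|exp(4*I*pi/5)|^2]
  = (1/5)[(1) + (1) + (1) + (1) + (1)] = 5/5 = 1.
(Exp terms are combined using exp(i*s)*conj(exp(i*t)) = exp(i*(s-t)), and sums of them are collapsed using the identity that for every m > 1 the m distinct m-th roots of unity sum to 0, e.g. 1 + exp(2*I*pi/3) + exp(-2*I*pi/3) = 0.)
A character is irreducible iff <chi, chi> = 1, so this representation is irreducible.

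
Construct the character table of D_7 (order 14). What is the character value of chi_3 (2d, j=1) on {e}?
Conjugacy classes: {e} of size 1, {r^1, r^6} of size 2, {r^2, r^5} of size 2, {r^3, r^4} of size 2, {s, sr, ..., sr^6} of size 7.
Character table:
  irrep \ class              {e} (size 1)  {r^1, r^6} (size 2)  {r^2, r^5} (size 2)  {r^3, r^4} (size 2)  {s, sr, ..., sr^6} (size 7)
  chi_1 (triv)               1             1                    1                    1                    1                          
  chi_2 (sign: r->1, s->-1)  1             1                    1                    1                    -1                         
  chi_3 (2d, j=1)            2             2*cos(2*pi/7)        -2*cos(3*pi/7)       -2*cos(pi/7)         0                          
  chi_4 (2d, j=2)            2             -2*cos(3*pi/7)       -2*cos(pi/7)         2*cos(2*pi/7)        0                          
  chi_5 (2d, j=3)            2             -2*cos(pi/7)         2*cos(2*pi/7)        -2*cos(3*pi/7)       0                          

Spot check: chi_3 (2d, j=1) on {e} = 2.

Why: D_7 has order 2*7 = 14 with 5 conjugacy classes, hence 5 irreducibles. Sum of squared dims 1 + 1 + 4 + 4 + 4 = 14 = |G|. Linear characters come from the abelianisation; the 2-dimensional irreps have character r^k -> 2*cos(2*pi*j*k/7), reflections -> 0.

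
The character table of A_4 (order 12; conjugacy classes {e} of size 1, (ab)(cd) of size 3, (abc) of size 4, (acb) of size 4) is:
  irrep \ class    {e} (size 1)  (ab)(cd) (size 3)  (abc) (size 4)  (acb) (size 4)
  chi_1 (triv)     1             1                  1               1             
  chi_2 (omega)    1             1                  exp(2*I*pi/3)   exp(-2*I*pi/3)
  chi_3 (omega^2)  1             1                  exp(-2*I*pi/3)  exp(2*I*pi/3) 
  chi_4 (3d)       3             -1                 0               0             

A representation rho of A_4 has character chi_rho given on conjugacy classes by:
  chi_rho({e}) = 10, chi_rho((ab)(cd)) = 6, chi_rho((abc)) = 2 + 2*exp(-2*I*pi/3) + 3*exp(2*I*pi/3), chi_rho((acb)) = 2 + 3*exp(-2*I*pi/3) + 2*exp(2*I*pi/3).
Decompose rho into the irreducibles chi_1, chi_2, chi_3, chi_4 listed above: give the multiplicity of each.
Multiplicities: chi_1: 2, chi_2: 3, chi_3: 2, chi_4: 1.

Details: Use <chi_rho, chi> = (1/|G|) sum_C |C| * chi_rho(C) * conj(chi(C)) with |G| = 12 for each irreducible chi in the table:
  <chi_rho, chi_1> = (1/12)[1*(10)*conj(1) + 3*(6)*conj(1) + 4*(2 + 2*exp(-2*I*pi/3) + 3*exp(2*I*pi/3))*conj(1) + 4*(2 + 3*exp(-2*I*pi/3) + 2*exp(2*I*pi/3))*conj(1)]
      = (1/12)[(10) + (18) + (8 + 8*exp(-2*I*pi/3) + 12*exp(2*I*pi/3)) + (8 + 12*exp(-2*I*pi/3) + 8*exp(2*I*pi/3))] = 24/12 = 2
  <chi_rho, chi_2> = (1/12)[1*(10)*conj(1) + 3*(6)*conj(1) + 4*(2 + 2*exp(-2*I*pi/3) + 3*exp(2*I*pi/3))*conj(exp(2*I*pi/3)) + 4*(2 + 3*exp(-2*I*pi/3) + 2*exp(2*I*pi/3))*conj(exp(-2*I*pi/3))]
      = (1/12)[(10) + (18) + (4) + (4)] = 36/12 = 3
  <chi_rho, chi_3> = (1/12)[1*(10)*conj(1) + 3*(6)*conj(1) + 4*(2 + 2*exp(-2*I*pi/3) + 3*exp(2*I*pi/3))*conj(exp(-2*I*pi/3)) + 4*(2 + 3*exp(-2*I*pi/3) + 2*exp(2*I*pi/3))*conj(exp(2*I*pi/3))]
      = (1/12)[(10) + (18) + (8 + 12*exp(-2*I*pi/3) + 8*exp(2*I*pi/3)) + (8 + 8*exp(-2*I*pi/3) + 12*exp(2*I*pi/3))] = 24/12 = 2
  <chi_rho, chi_4> = (1/12)[1*(10)*conj(3) + 3*(6)*conj(-1) + 4*(2 + 2*exp(-2*I*pi/3) + 3*exp(2*I*pi/3))*conj(0) + 4*(2 + 3*exp(-2*I*pi/3) + 2*exp(2*I*pi/3))*conj(0)]
      = (1/12)[(30) + (-18) + (0) + (0)] = 12/12 = 1
(Exp terms are combined using exp(i*s)*conj(exp(i*t)) = exp(i*(s-t)), and sums of them are collapsed using the identity that for every m > 1 the m distinct m-th roots of unity sum to 0, e.g. 1 + exp(2*I*pi/3) + exp(-2*I*pi/3) = 0.)
Dimension check: dim(rho) = sum (mult * dim) = 2*1 + 3*1 + 2*1 + 1*3 = 10 = chi_rho(e) = 10.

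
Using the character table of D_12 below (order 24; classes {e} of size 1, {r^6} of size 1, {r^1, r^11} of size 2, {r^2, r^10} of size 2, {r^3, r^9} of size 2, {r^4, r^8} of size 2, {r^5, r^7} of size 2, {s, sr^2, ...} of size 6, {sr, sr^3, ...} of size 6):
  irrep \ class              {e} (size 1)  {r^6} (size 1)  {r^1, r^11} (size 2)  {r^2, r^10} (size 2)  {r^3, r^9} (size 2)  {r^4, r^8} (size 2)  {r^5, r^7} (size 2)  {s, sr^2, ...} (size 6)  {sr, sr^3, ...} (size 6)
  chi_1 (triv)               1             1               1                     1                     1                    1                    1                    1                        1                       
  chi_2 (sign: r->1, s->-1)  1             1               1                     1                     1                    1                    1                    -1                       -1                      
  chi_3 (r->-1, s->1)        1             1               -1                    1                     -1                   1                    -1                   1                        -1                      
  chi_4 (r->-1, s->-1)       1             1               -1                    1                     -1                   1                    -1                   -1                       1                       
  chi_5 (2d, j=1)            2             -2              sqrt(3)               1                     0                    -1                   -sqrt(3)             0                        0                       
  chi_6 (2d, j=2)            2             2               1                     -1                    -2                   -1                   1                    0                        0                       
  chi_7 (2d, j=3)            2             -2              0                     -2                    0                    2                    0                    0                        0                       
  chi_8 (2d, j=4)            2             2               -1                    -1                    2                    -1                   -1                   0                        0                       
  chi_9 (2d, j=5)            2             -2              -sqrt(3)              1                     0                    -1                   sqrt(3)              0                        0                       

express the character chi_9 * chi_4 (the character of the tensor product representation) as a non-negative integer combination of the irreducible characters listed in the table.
chi_9 tensor chi_4 = chi_5 (all other irreducibles have multiplicity 0).

Justification: The character of a tensor product is the pointwise product (chi_9 * chi_4)(C) = chi_9(C) * chi_4(C):
  {e}: (2)*(1), {r^6}: (-2)*(1), {r^1, r^11}: (-sqrt(3))*(-1), {r^2, r^10}: (1)*(1), {r^3, r^9}: (0)*(-1), {r^4, r^8}: (-1)*(1), {r^5, r^7}: (sqrt(3))*(-1), {s, sr^2, ...}: (0)*(-1), {sr, sr^3, ...}: (0)*(1)
so (chi_9 * chi_4) takes values
  {e} -> 2, {r^6} -> -2, {r^1, r^11} -> sqrt(3), {r^2, r^10} -> 1, {r^3, r^9} -> 0, {r^4, r^8} -> -1, {r^5, r^7} -> -sqrt(3), {s, sr^2, ...} -> 0, {sr, sr^3, ...} -> 0.
Now take the inner product of this character with each irreducible chi from the table, <chi_9*chi_4, chi> = (1/24) sum_C |C| (chi_9*chi_4)(C) conj(chi(C)):
  <chi_9*chi_4, chi_1> = (1/24)[1*(2)*conj(1) + 1*(-2)*conj(1) + 2*(sqrt(3))*conj(1) + 2*(1)*conj(1) + 2*(0)*conj(1) + 2*(-1)*conj(1) + 2*(-sqrt(3))*conj(1) + 6*(0)*conj(1) + 6*(0)*conj(1)]
      = (1/24)[(2) + (-2) + (2*sqrt(3)) + (2) + (0) + (-2) + (-2*sqrt(3)) + (0) + (0)] = 0/24 = 0
  <chi_9*chi_4, chi_2> = (1/24)[1*(2)*conj(1) + 1*(-2)*conj(1) + 2*(sqrt(3))*conj(1) + 2*(1)*conj(1) + 2*(0)*conj(1) + 2*(-1)*conj(1) + 2*(-sqrt(3))*conj(1) + 6*(0)*conj(-1) + 6*(0)*conj(-1)]
      = (1/24)[(2) + (-2) + (2*sqrt(3)) + (2) + (0) + (-2) + (-2*sqrt(3)) + (0) + (0)] = 0/24 = 0
  <chi_9*chi_4, chi_3> = (1/24)[1*(2)*conj(1) + 1*(-2)*conj(1) + 2*(sqrt(3))*conj(-1) + 2*(1)*conj(1) + 2*(0)*conj(-1) + 2*(-1)*conj(1) + 2*(-sqrt(3))*conj(-1) + 6*(0)*conj(1) + 6*(0)*conj(-1)]
      = (1/24)[(2) + (-2) + (-2*sqrt(3)) + (2) + (0) + (-2) + (2*sqrt(3)) + (0) + (0)] = 0/24 = 0
  <chi_9*chi_4, chi_4> = (1/24)[1*(2)*conj(1) + 1*(-2)*conj(1) + 2*(sqrt(3))*conj(-1) + 2*(1)*conj(1) + 2*(0)*conj(-1) + 2*(-1)*conj(1) + 2*(-sqrt(3))*conj(-1) + 6*(0)*conj(-1) + 6*(0)*conj(1)]
      = (1/24)[(2) + (-2) + (-2*sqrt(3)) + (2) + (0) + (-2) + (2*sqrt(3)) + (0) + (0)] = 0/24 = 0
  <chi_9*chi_4, chi_5> = (1/24)[1*(2)*conj(2) + 1*(-2)*conj(-2) + 2*(sqrt(3))*conj(sqrt(3)) + 2*(1)*conj(1) + 2*(0)*conj(0) + 2*(-1)*conj(-1) + 2*(-sqrt(3))*conj(-sqrt(3)) + 6*(0)*conj(0) + 6*(0)*conj(0)]
      = (1/24)[(4) + (4) + (6) + (2) + (0) + (2) + (6) + (0) + (0)] = 24/24 = 1
  <chi_9*chi_4, chi_6> = (1/24)[1*(2)*conj(2) + 1*(-2)*conj(2) + 2*(sqrt(3))*conj(1) + 2*(1)*conj(-1) + 2*(0)*conj(-2) + 2*(-1)*conj(-1) + 2*(-sqrt(3))*conj(1) + 6*(0)*conj(0) + 6*(0)*conj(0)]
      = (1/24)[(4) + (-4) + (2*sqrt(3)) + (-2) + (0) + (2) + (-2*sqrt(3)) + (0) + (0)] = 0/24 = 0
  <chi_9*chi_4, chi_7> = (1/24)[1*(2)*conj(2) + 1*(-2)*conj(-2) + 2*(sqrt(3))*conj(0) + 2*(1)*conj(-2) + 2*(0)*conj(0) + 2*(-1)*conj(2) + 2*(-sqrt(3))*conj(0) + 6*(0)*conj(0) + 6*(0)*conj(0)]
      = (1/24)[(4) + (4) + (0) + (-4) + (0) + (-4) + (0) + (0) + (0)] = 0/24 = 0
  <chi_9*chi_4, chi_8> = (1/24)[1*(2)*conj(2) + 1*(-2)*conj(2) + 2*(sqrt(3))*conj(-1) + 2*(1)*conj(-1) + 2*(0)*conj(2) + 2*(-1)*conj(-1) + 2*(-sqrt(3))*conj(-1) + 6*(0)*conj(0) + 6*(0)*conj(0)]
      = (1/24)[(4) + (-4) + (-2*sqrt(3)) + (-2) + (0) + (2) + (2*sqrt(3)) + (0) + (0)] = 0/24 = 0
  <chi_9*chi_4, chi_9> = (1/24)[1*(2)*conj(2) + 1*(-2)*conj(-2) + 2*(sqrt(3))*conj(-sqrt(3)) + 2*(1)*conj(1) + 2*(0)*conj(0) + 2*(-1)*conj(-1) + 2*(-sqrt(3))*conj(sqrt(3)) + 6*(0)*conj(0) + 6*(0)*conj(0)]
      = (1/24)[(4) + (4) + (-6) + (2) + (0) + (2) + (-6) + (0) + (0)] = 0/24 = 0
Hence the multiplicities are chi_5: 1. Dimension check: dim(chi_9)*dim(chi_4) = 2*1 = 2 and sum (mult * dim) = 1*2 = 2.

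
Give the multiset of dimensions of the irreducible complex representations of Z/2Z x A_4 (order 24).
Dimensions: 1, 1, 1, 1, 1, 1, 3, 3

Working: There are 8 irreducibles (= number of conjugacy classes). Their dimensions d_i satisfy sum d_i^2 = |G| = 24: 1 + 1 + 1 + 1 + 1 + 1 + 9 + 9 = 24. (For the product with Z/2Z: each of the 2 1-dim characters of Z/2Z tensors with each irrep of A_4, giving 2 copies of each A_4-dimension.)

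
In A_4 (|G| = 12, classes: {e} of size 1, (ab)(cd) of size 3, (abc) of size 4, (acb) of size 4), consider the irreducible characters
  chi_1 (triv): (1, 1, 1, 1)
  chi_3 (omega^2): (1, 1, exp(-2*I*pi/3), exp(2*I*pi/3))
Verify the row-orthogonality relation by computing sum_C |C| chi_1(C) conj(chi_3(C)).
Sum = 0; so <chi_1, chi_3> = 0 (distinct irreducibles are orthogonal).

Derivation: Compute term by term over conjugacy classes (|C| * chi_1(C) * conj(chi_3(C))):
  1*(1)*conj(1) + 3*(1)*conj(1) + 4*(1)*conj(exp(-2*I*pi/3)) + 4*(1)*conj(exp(2*I*pi/3))
  = (1) + (3) + (4*exp(2*I*pi/3)) + (4*exp(-2*I*pi/3))
  = 0.
(Exp terms are combined using exp(i*s)*conj(exp(i*t)) = exp(i*(s-t)), and sums of them are collapsed using the identity that for every m > 1 the m distinct m-th roots of unity sum to 0, e.g. 1 + exp(2*I*pi/3) + exp(-2*I*pi/3) = 0.)
Dividing by |G| = 12 gives 0/12 = 0, matching the row-orthogonality relation <chi_1, chi_3> = [chi_1 = chi_3].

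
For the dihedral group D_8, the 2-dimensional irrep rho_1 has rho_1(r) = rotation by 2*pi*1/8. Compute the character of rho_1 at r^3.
chi_{rho_1}(r^3) = 2*cos(2*pi*1*3/8) = -sqrt(2)

Derivation: rho_1(r^3) is rotation by angle 2*pi*1*3/8, whose trace is 2*cos(2*pi*1*3/8) = -sqrt(2).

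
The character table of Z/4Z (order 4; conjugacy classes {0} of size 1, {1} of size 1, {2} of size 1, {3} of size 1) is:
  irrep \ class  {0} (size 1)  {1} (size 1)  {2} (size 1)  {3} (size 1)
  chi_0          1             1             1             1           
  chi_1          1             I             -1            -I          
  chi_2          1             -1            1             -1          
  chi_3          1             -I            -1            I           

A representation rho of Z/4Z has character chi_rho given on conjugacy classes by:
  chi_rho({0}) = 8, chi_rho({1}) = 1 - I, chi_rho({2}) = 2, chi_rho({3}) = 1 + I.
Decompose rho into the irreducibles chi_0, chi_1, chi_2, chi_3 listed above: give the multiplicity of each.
Multiplicities: chi_0: 3, chi_1: 1, chi_2: 2, chi_3: 2.

Argument: Use <chi_rho, chi> = (1/|G|) sum_C |C| * chi_rho(C) * conj(chi(C)) with |G| = 4 for each irreducible chi in the table:
  <chi_rho, chi_0> = (1/4)[1*(8)*conj(1) + 1*(1 - I)*conj(1) + 1*(2)*conj(1) + 1*(1 + I)*conj(1)]
      = (1/4)[(8) + (1 - I) + (2) + (1 + I)] = 12/4 = 3
  <chi_rho, chi_1> = (1/4)[1*(8)*conj(1) + 1*(1 - I)*conj(I) + 1*(2)*conj(-1) + 1*(1 + I)*conj(-I)]
      = (1/4)[(8) + (-1 - I) + (-2) + (-1 + I)] = 4/4 = 1
  <chi_rho, chi_2> = (1/4)[1*(8)*conj(1) + 1*(1 - I)*conj(-1) + 1*(2)*conj(1) + 1*(1 + I)*conj(-1)]
      = (1/4)[(8) + (-1 + I) + (2) + (-1 - I)] = 8/4 = 2
  <chi_rho, chi_3> = (1/4)[1*(8)*conj(1) + 1*(1 - I)*conj(-I) + 1*(2)*conj(-1) + 1*(1 + I)*conj(I)]
      = (1/4)[(8) + (1 + I) + (-2) + (1 - I)] = 8/4 = 2
(Exp terms are combined using exp(i*s)*conj(exp(i*t)) = exp(i*(s-t)), and sums of them are collapsed using the identity that for every m > 1 the m distinct m-th roots of unity sum to 0, e.g. 1 + exp(2*I*pi/3) + exp(-2*I*pi/3) = 0.)
Dimension check: dim(rho) = sum (mult * dim) = 3*1 + 1*1 + 2*1 + 2*1 = 8 = chi_rho(e) = 8.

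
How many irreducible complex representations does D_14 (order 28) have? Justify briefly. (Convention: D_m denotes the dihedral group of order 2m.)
10

Explanation: The number of irreducible complex representations of a finite group equals its number of conjugacy classes. D_14 has 10 conjugacy classes (n/2 + 3 for n even), so D_14 (order 28) has exactly 10 irreducible complex representations.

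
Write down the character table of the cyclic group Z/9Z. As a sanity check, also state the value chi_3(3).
Character table of Z/9Z (irreps indexed chi_0,...,chi_8 with chi_k(m) = zeta_9^(k*m), zeta_9 = exp(2*pi*i/9)):
  irrep \ class  {0} (size 1)  {1} (size 1)    {2} (size 1)    {3} (size 1)    {4} (size 1)    {5} (size 1)    {6} (size 1)    {7} (size 1)    {8} (size 1)  
  chi_0          1             1               1               1               1               1               1               1               1             
  chi_1          1             exp(2*I*pi/9)   exp(4*I*pi/9)   exp(2*I*pi/3)   exp(8*I*pi/9)   exp(-8*I*pi/9)  exp(-2*I*pi/3)  exp(-4*I*pi/9)  exp(-2*I*pi/9)
  chi_2          1             exp(4*I*pi/9)   exp(8*I*pi/9)   exp(-2*I*pi/3)  exp(-2*I*pi/9)  exp(2*I*pi/9)   exp(2*I*pi/3)   exp(-8*I*pi/9)  exp(-4*I*pi/9)
  chi_3          1             exp(2*I*pi/3)   exp(-2*I*pi/3)  1               exp(2*I*pi/3)   exp(-2*I*pi/3)  1               exp(2*I*pi/3)   exp(-2*I*pi/3)
  chi_4          1             exp(8*I*pi/9)   exp(-2*I*pi/9)  exp(2*I*pi/3)   exp(-4*I*pi/9)  exp(4*I*pi/9)   exp(-2*I*pi/3)  exp(2*I*pi/9)   exp(-8*I*pi/9)
  chi_5          1             exp(-8*I*pi/9)  exp(2*I*pi/9)   exp(-2*I*pi/3)  exp(4*I*pi/9)   exp(-4*I*pi/9)  exp(2*I*pi/3)   exp(-2*I*pi/9)  exp(8*I*pi/9) 
  chi_6          1             exp(-2*I*pi/3)  exp(2*I*pi/3)   1               exp(-2*I*pi/3)  exp(2*I*pi/3)   1               exp(-2*I*pi/3)  exp(2*I*pi/3) 
  chi_7          1             exp(-4*I*pi/9)  exp(-8*I*pi/9)  exp(2*I*pi/3)   exp(2*I*pi/9)   exp(-2*I*pi/9)  exp(-2*I*pi/3)  exp(8*I*pi/9)   exp(4*I*pi/9) 
  chi_8          1             exp(-2*I*pi/9)  exp(-4*I*pi/9)  exp(-2*I*pi/3)  exp(-8*I*pi/9)  exp(8*I*pi/9)   exp(2*I*pi/3)   exp(4*I*pi/9)   exp(2*I*pi/9) 

Spot check: chi_3(3) = zeta_9^(3*3) = zeta_9^9 = 1.

Explanation: Z/9Z is abelian, so all 9 irreducible complex representations are 1-dimensional. They are given by chi_k(m) = zeta_9^(k*m) for k = 0,...,8. Row orthogonality: sum_m chi_k(m) conj(chi_l(m)) = 9 * [k = l].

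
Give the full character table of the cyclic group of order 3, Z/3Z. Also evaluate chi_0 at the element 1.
Character table of Z/3Z (irreps indexed chi_0,...,chi_2 with chi_k(m) = zeta_3^(k*m), zeta_3 = exp(2*pi*i/3)):
  irrep \ class  {0} (size 1)  {1} (size 1)    {2} (size 1)  
  chi_0          1             1               1             
  chi_1          1             exp(2*I*pi/3)   exp(-2*I*pi/3)
  chi_2          1             exp(-2*I*pi/3)  exp(2*I*pi/3) 

Spot check: chi_0(1) = zeta_3^(0*1) = zeta_3^0 = 1.

Explanation: Z/3Z is abelian, so all 3 irreducible complex representations are 1-dimensional. They are given by chi_k(m) = zeta_3^(k*m) for k = 0,...,2. Row orthogonality: sum_m chi_k(m) conj(chi_l(m)) = 3 * [k = l].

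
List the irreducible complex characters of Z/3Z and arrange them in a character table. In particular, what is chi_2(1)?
Character table of Z/3Z (irreps indexed chi_0,...,chi_2 with chi_k(m) = zeta_3^(k*m), zeta_3 = exp(2*pi*i/3)):
  irrep \ class  {0} (size 1)  {1} (size 1)    {2} (size 1)  
  chi_0          1             1               1             
  chi_1          1             exp(2*I*pi/3)   exp(-2*I*pi/3)
  chi_2          1             exp(-2*I*pi/3)  exp(2*I*pi/3) 

Spot check: chi_2(1) = zeta_3^(2*1) = zeta_3^2 = exp(-2*I*pi/3).

Justification: Z/3Z is abelian, so all 3 irreducible complex representations are 1-dimensional. They are given by chi_k(m) = zeta_3^(k*m) for k = 0,...,2. Row orthogonality: sum_m chi_k(m) conj(chi_l(m)) = 3 * [k = l].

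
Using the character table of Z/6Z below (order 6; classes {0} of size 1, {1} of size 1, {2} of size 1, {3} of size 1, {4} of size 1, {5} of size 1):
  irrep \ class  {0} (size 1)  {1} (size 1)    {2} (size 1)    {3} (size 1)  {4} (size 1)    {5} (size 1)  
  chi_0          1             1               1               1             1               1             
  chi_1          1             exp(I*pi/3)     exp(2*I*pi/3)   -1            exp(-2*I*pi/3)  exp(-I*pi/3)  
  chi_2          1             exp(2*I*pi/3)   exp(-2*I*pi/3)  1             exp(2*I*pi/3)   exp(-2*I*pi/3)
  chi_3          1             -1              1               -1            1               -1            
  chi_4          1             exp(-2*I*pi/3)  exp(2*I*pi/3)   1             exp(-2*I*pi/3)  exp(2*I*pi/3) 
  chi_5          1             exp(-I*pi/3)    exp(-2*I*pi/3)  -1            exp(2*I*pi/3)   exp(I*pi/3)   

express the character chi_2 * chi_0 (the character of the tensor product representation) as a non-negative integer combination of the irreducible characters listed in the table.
chi_2 tensor chi_0 = chi_2 (all other irreducibles have multiplicity 0).

Solution. The character of a tensor product is the pointwise product (chi_2 * chi_0)(C) = chi_2(C) * chi_0(C):
  {0}: (1)*(1), {1}: (exp(2*I*pi/3))*(1), {2}: (exp(-2*I*pi/3))*(1), {3}: (1)*(1), {4}: (exp(2*I*pi/3))*(1), {5}: (exp(-2*I*pi/3))*(1)
so (chi_2 * chi_0) takes values
  {0} -> 1, {1} -> exp(2*I*pi/3), {2} -> exp(-2*I*pi/3), {3} -> 1, {4} -> exp(2*I*pi/3), {5} -> exp(-2*I*pi/3).
Now take the inner product of this character with each irreducible chi from the table, <chi_2*chi_0, chi> = (1/6) sum_C |C| (chi_2*chi_0)(C) conj(chi(C)):
  <chi_2*chi_0, chi_0> = (1/6)[1*(1)*conj(1) + 1*(exp(2*I*pi/3))*conj(1) + 1*(exp(-2*I*pi/3))*conj(1) + 1*(1)*conj(1) + 1*(exp(2*I*pi/3))*conj(1) + 1*(exp(-2*I*pi/3))*conj(1)]
      = (1/6)[(1) + (exp(2*I*pi/3)) + (exp(-2*I*pi/3)) + (1) + (exp(2*I*pi/3)) + (exp(-2*I*pi/3))] = 0/6 = 0
  <chi_2*chi_0, chi_1> = (1/6)[1*(1)*conj(1) + 1*(exp(2*I*pi/3))*conj(exp(I*pi/3)) + 1*(exp(-2*I*pi/3))*conj(exp(2*I*pi/3)) + 1*(1)*conj(-1) + 1*(exp(2*I*pi/3))*conj(exp(-2*I*pi/3)) + 1*(exp(-2*I*pi/3))*conj(exp(-I*pi/3))]
      = (1/6)[(1) + (exp(I*pi/3)) + (exp(2*I*pi/3)) + (-1) + (exp(-2*I*pi/3)) + (exp(-I*pi/3))] = 0/6 = 0
  <chi_2*chi_0, chi_2> = (1/6)[1*(1)*conj(1) + 1*(exp(2*I*pi/3))*conj(exp(2*I*pi/3)) + 1*(exp(-2*I*pi/3))*conj(exp(-2*I*pi/3)) + 1*(1)*conj(1) + 1*(exp(2*I*pi/3))*conj(exp(2*I*pi/3)) + 1*(exp(-2*I*pi/3))*conj(exp(-2*I*pi/3))]
      = (1/6)[(1) + (1) + (1) + (1) + (1) + (1)] = 6/6 = 1
  <chi_2*chi_0, chi_3> = (1/6)[1*(1)*conj(1) + 1*(exp(2*I*pi/3))*conj(-1) + 1*(exp(-2*I*pi/3))*conj(1) + 1*(1)*conj(-1) + 1*(exp(2*I*pi/3))*conj(1) + 1*(exp(-2*I*pi/3))*conj(-1)]
      = (1/6)[(1) + (-exp(2*I*pi/3)) + (exp(-2*I*pi/3)) + (-1) + (exp(2*I*pi/3)) + (-exp(-2*I*pi/3))] = 0/6 = 0
  <chi_2*chi_0, chi_4> = (1/6)[1*(1)*conj(1) + 1*(exp(2*I*pi/3))*conj(exp(-2*I*pi/3)) + 1*(exp(-2*I*pi/3))*conj(exp(2*I*pi/3)) + 1*(1)*conj(1) + 1*(exp(2*I*pi/3))*conj(exp(-2*I*pi/3)) + 1*(exp(-2*I*pi/3))*conj(exp(2*I*pi/3))]
      = (1/6)[(1) + (exp(-2*I*pi/3)) + (exp(2*I*pi/3)) + (1) + (exp(-2*I*pi/3)) + (exp(2*I*pi/3))] = 0/6 = 0
  <chi_2*chi_0, chi_5> = (1/6)[1*(1)*conj(1) + 1*(exp(2*I*pi/3))*conj(exp(-I*pi/3)) + 1*(exp(-2*I*pi/3))*conj(exp(-2*I*pi/3)) + 1*(1)*conj(-1) + 1*(exp(2*I*pi/3))*conj(exp(2*I*pi/3)) + 1*(exp(-2*I*pi/3))*conj(exp(I*pi/3))]
      = (1/6)[(1) + (-1) + (1) + (-1) + (1) + (-1)] = 0/6 = 0
(Exp terms are combined using exp(i*s)*conj(exp(i*t)) = exp(i*(s-t)), and sums of them are collapsed using the identity that for every m > 1 the m distinct m-th roots of unity sum to 0, e.g. 1 + exp(2*I*pi/3) + exp(-2*I*pi/3) = 0.)
Hence the multiplicities are chi_2: 1. Dimension check: dim(chi_2)*dim(chi_0) = 1*1 = 1 and sum (mult * dim) = 1*1 = 1.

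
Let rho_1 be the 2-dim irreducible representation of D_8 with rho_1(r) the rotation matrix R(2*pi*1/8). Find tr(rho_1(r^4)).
chi_{rho_1}(r^4) = 2*cos(2*pi*1*4/8) = -2

Proof sketch: rho_1(r^4) is rotation by angle 2*pi*1*4/8, whose trace is 2*cos(2*pi*1*4/8) = -2.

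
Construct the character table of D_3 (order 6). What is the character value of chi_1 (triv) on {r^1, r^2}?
Conjugacy classes: {e} of size 1, {r^1, r^2} of size 2, {s, sr, ..., sr^2} of size 3.
Character table:
  irrep \ class              {e} (size 1)  {r^1, r^2} (size 2)  {s, sr, ..., sr^2} (size 3)
  chi_1 (triv)               1             1                    1                          
  chi_2 (sign: r->1, s->-1)  1             1                    -1                         
  chi_3 (2d, j=1)            2             -1                   0                          

Spot check: chi_1 (triv) on {r^1, r^2} = 1.

Derivation: D_3 has order 2*3 = 6 with 3 conjugacy classes, hence 3 irreducibles. Sum of squared dims 1 + 1 + 4 = 6 = |G|. Linear characters come from the abelianisation; the 2-dimensional irreps have character r^k -> 2*cos(2*pi*j*k/3), reflections -> 0.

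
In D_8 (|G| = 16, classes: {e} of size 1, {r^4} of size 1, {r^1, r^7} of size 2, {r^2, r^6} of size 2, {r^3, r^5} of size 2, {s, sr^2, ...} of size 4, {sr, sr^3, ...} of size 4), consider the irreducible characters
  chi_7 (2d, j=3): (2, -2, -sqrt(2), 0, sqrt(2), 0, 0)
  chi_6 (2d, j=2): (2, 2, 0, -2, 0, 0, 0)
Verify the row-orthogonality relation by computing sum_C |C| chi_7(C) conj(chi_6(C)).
Sum = 0; so <chi_7, chi_6> = 0 (distinct irreducibles are orthogonal).

Working: Compute term by term over conjugacy classes (|C| * chi_7(C) * conj(chi_6(C))):
  1*(2)*conj(2) + 1*(-2)*conj(2) + 2*(-sqrt(2))*conj(0) + 2*(0)*conj(-2) + 2*(sqrt(2))*conj(0) + 4*(0)*conj(0) + 4*(0)*conj(0)
  = (4) + (-4) + (0) + (0) + (0) + (0) + (0)
  = 0.
Dividing by |G| = 16 gives 0/16 = 0, matching the row-orthogonality relation <chi_7, chi_6> = [chi_7 = chi_6].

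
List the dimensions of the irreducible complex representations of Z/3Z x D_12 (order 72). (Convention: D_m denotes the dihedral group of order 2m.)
Dimensions: 1, 1, 1, 1, 1, 1, 1, 1, 1, 1, 1, 1, 2, 2, 2, 2, 2, 2, 2, 2, 2, 2, 2, 2, 2, 2, 2

Explanation: There are 27 irreducibles (= number of conjugacy classes). Their dimensions d_i satisfy sum d_i^2 = |G| = 72: 1 + 1 + 1 + 1 + 1 + 1 + 1 + 1 + 1 + 1 + 1 + 1 + 4 + 4 + 4 + 4 + 4 + 4 + 4 + 4 + 4 + 4 + 4 + 4 + 4 + 4 + 4 = 72. (For the product with Z/3Z: each of the 3 1-dim characters of Z/3Z tensors with each irrep of D_12, giving 3 copies of each D_12-dimension.)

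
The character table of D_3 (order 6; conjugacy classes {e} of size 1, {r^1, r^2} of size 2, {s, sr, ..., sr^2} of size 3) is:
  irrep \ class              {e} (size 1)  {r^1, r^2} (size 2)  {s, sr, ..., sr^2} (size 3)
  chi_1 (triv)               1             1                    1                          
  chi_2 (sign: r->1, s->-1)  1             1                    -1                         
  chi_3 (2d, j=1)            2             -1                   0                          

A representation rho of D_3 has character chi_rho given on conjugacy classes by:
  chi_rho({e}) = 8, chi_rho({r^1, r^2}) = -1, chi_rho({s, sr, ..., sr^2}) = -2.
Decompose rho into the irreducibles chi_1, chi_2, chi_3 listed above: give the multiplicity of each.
Multiplicities: chi_1: 0, chi_2: 2, chi_3: 3.

Derivation: Use <chi_rho, chi> = (1/|G|) sum_C |C| * chi_rho(C) * conj(chi(C)) with |G| = 6 for each irreducible chi in the table:
  <chi_rho, chi_1> = (1/6)[1*(8)*conj(1) + 2*(-1)*conj(1) + 3*(-2)*conj(1)]
      = (1/6)[(8) + (-2) + (-6)] = 0/6 = 0
  <chi_rho, chi_2> = (1/6)[1*(8)*conj(1) + 2*(-1)*conj(1) + 3*(-2)*conj(-1)]
      = (1/6)[(8) + (-2) + (6)] = 12/6 = 2
  <chi_rho, chi_3> = (1/6)[1*(8)*conj(2) + 2*(-1)*conj(-1) + 3*(-2)*conj(0)]
      = (1/6)[(16) + (2) + (0)] = 18/6 = 3
Dimension check: dim(rho) = sum (mult * dim) = 0*1 + 2*1 + 3*2 = 8 = chi_rho(e) = 8.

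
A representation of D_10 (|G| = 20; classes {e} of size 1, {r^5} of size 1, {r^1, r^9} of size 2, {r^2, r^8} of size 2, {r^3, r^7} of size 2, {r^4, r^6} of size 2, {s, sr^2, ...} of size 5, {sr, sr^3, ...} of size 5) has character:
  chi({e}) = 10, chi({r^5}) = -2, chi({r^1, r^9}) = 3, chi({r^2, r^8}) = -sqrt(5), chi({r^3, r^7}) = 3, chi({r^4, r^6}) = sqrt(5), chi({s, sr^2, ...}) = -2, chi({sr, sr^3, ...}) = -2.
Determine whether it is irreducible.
Not irreducible (reducible): <chi, chi> = 10 > 1.

Derivation: <chi, chi> = (1/|G|) sum_C |C| * |chi(C)|^2 = (1/20)[1*|10|^2 + 1*|-2|^2 + 2*|3|^2 + 2*|-sqrt(5)|^2 + 2*|3|^2 + 2*|sqrt(5)|^2 + 5*|-2|^2 + 5*|-2|^2]
  = (1/20)[(100) + (4) + (18) + (10) + (18) + (10) + (20) + (20)] = 200/20 = 10.
A character is irreducible iff <chi, chi> = 1, so this representation is reducible.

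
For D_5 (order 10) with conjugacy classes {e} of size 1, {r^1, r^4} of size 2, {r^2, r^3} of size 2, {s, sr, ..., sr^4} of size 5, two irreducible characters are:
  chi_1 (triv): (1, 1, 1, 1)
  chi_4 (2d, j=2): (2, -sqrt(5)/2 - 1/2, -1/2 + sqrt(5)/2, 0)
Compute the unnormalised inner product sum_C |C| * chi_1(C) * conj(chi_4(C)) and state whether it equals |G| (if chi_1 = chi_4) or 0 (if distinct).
Sum = 0; so <chi_1, chi_4> = 0 (distinct irreducibles are orthogonal).

Argument: Compute term by term over conjugacy classes (|C| * chi_1(C) * conj(chi_4(C))):
  1*(1)*conj(2) + 2*(1)*conj(-sqrt(5)/2 - 1/2) + 2*(1)*conj(-1/2 + sqrt(5)/2) + 5*(1)*conj(0)
  = (2) + (-sqrt(5) - 1) + (-1 + sqrt(5)) + (0)
  = 0.
Dividing by |G| = 10 gives 0/10 = 0, matching the row-orthogonality relation <chi_1, chi_4> = [chi_1 = chi_4].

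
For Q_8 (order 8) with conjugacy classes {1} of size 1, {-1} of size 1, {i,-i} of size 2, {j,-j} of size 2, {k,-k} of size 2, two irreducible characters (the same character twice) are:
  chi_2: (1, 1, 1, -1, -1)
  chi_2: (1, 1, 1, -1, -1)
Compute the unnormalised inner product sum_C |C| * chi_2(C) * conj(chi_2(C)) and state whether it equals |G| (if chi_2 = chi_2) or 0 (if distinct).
Sum = 8 = |G| = 8; so <chi_2, chi_2> = 1 (norm-1 confirms irreducibility).

Derivation: Compute term by term over conjugacy classes (|C| * chi_2(C) * conj(chi_2(C))):
  1*(1)*conj(1) + 1*(1)*conj(1) + 2*(1)*conj(1) + 2*(-1)*conj(-1) + 2*(-1)*conj(-1)
  = (1) + (1) + (2) + (2) + (2)
  = 8.
Dividing by |G| = 8 gives 8/8 = 1, matching the row-orthogonality relation <chi_2, chi_2> = [chi_2 = chi_2].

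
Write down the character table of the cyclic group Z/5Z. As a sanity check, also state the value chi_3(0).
Character table of Z/5Z (irreps indexed chi_0,...,chi_4 with chi_k(m) = zeta_5^(k*m), zeta_5 = exp(2*pi*i/5)):
  irrep \ class  {0} (size 1)  {1} (size 1)    {2} (size 1)    {3} (size 1)    {4} (size 1)  
  chi_0          1             1               1               1               1             
  chi_1          1             exp(2*I*pi/5)   exp(4*I*pi/5)   exp(-4*I*pi/5)  exp(-2*I*pi/5)
  chi_2          1             exp(4*I*pi/5)   exp(-2*I*pi/5)  exp(2*I*pi/5)   exp(-4*I*pi/5)
  chi_3          1             exp(-4*I*pi/5)  exp(2*I*pi/5)   exp(-2*I*pi/5)  exp(4*I*pi/5) 
  chi_4          1             exp(-2*I*pi/5)  exp(-4*I*pi/5)  exp(4*I*pi/5)   exp(2*I*pi/5) 

Spot check: chi_3(0) = zeta_5^(3*0) = zeta_5^0 = 1.

Justification: Z/5Z is abelian, so all 5 irreducible complex representations are 1-dimensional. They are given by chi_k(m) = zeta_5^(k*m) for k = 0,...,4. Row orthogonality: sum_m chi_k(m) conj(chi_l(m)) = 5 * [k = l].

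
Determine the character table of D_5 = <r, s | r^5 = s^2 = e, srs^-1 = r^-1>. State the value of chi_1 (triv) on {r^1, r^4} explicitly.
Conjugacy classes: {e} of size 1, {r^1, r^4} of size 2, {r^2, r^3} of size 2, {s, sr, ..., sr^4} of size 5.
Character table:
  irrep \ class              {e} (size 1)  {r^1, r^4} (size 2)  {r^2, r^3} (size 2)  {s, sr, ..., sr^4} (size 5)
  chi_1 (triv)               1             1                    1                    1                          
  chi_2 (sign: r->1, s->-1)  1             1                    1                    -1                         
  chi_3 (2d, j=1)            2             -1/2 + sqrt(5)/2     -sqrt(5)/2 - 1/2     0                          
  chi_4 (2d, j=2)            2             -sqrt(5)/2 - 1/2     -1/2 + sqrt(5)/2     0                          

Spot check: chi_1 (triv) on {r^1, r^4} = 1.

Proof sketch: D_5 has order 2*5 = 10 with 4 conjugacy classes, hence 4 irreducibles. Sum of squared dims 1 + 1 + 4 + 4 = 10 = |G|. Linear characters come from the abelianisation; the 2-dimensional irreps have character r^k -> 2*cos(2*pi*j*k/5), reflections -> 0.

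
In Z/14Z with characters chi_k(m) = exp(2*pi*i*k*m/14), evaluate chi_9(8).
chi_9(8) = zeta_14^72 = exp(2*I*pi/7)

Details: chi_9(8) = zeta_14^(9*8) = zeta_14^72. Since zeta_14^14 = 1, this equals zeta_14^2 = exp(2*pi*i*2/14) = exp(2*I*pi/7).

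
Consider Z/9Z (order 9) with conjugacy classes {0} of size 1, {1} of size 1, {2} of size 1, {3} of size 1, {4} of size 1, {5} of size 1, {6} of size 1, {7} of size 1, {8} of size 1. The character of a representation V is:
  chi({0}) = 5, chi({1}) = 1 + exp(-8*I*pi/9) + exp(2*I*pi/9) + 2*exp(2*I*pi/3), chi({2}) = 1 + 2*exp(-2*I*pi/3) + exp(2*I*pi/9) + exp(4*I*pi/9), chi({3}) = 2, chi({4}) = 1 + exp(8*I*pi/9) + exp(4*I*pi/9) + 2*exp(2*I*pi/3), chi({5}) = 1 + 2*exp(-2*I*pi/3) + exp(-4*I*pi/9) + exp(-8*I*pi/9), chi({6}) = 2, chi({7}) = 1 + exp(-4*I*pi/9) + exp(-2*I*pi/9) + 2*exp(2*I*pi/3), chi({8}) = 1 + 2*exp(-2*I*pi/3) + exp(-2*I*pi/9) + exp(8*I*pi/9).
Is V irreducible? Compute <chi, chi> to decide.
Not irreducible (reducible): <chi, chi> = 7 > 1.

Details: <chi, chi> = (1/|G|) sum_C |C| * |chi(C)|^2 = (1/9)[1*|5|^2 + 1*|1 + exp(-8*I*pi/9) + exp(2*I*pi/9) + 2*exp(2*I*pi/3)|^2 + 1*|1 + 2*exp(-2*I*pi/3) + exp(2*I*pi/9) + exp(4*I*pi/9)|^2 + 1*|2|^2 + 1*|1 + exp(8*I*pi/9) + exp(4*I*pi/9) + 2*exp(2*I*pi/3)|^2 + 1*|1 + 2*exp(-2*I*pi/3) + exp(-4*I*pi/9) + exp(-8*I*pi/9)|^2 + 1*|2|^2 + 1*|1 + exp(-4*I*pi/9) + exp(-2*I*pi/9) + 2*exp(2*I*pi/3)|^2 + 1*|1 + 2*exp(-2*I*pi/3) + exp(-2*I*pi/9) + exp(8*I*pi/9)|^2]
  = (1/9)[(25) + (7 + 4*exp(-4*I*pi/9) + 2*exp(-2*I*pi/3) + 2*exp(-8*I*pi/9) + exp(-2*I*pi/9) + exp(2*I*pi/9) + 2*exp(8*I*pi/9) + 2*exp(2*I*pi/3) + 4*exp(4*I*pi/9)) + (7 + 2*exp(-2*I*pi/3) + 4*exp(-8*I*pi/9) + 2*exp(-2*I*pi/9) + exp(-4*I*pi/9) + exp(4*I*pi/9) + 2*exp(2*I*pi/9) + 4*exp(8*I*pi/9) + 2*exp(2*I*pi/3)) + (4) + (7 + 4*exp(-2*I*pi/9) + 2*exp(-4*I*pi/9) + 2*exp(-2*I*pi/3) + exp(-8*I*pi/9) + exp(8*I*pi/9) + 2*exp(2*I*pi/3) + 2*exp(4*I*pi/9) + 4*exp(2*I*pi/9)) + (7 + 4*exp(-2*I*pi/9) + 2*exp(-4*I*pi/9) + 2*exp(-2*I*pi/3) + exp(-8*I*pi/9) + exp(8*I*pi/9) + 2*exp(2*I*pi/3) + 2*exp(4*I*pi/9) + 4*exp(2*I*pi/9)) + (4) + (7 + 2*exp(-2*I*pi/3) + 4*exp(-8*I*pi/9) + 2*exp(-2*I*pi/9) + exp(-4*I*pi/9) + exp(4*I*pi/9) + 2*exp(2*I*pi/9) + 4*exp(8*I*pi/9) + 2*exp(2*I*pi/3)) + (7 + 4*exp(-4*I*pi/9) + 2*exp(-2*I*pi/3) + 2*exp(-8*I*pi/9) + exp(-2*I*pi/9) + exp(2*I*pi/9) + 2*exp(8*I*pi/9) + 2*exp(2*I*pi/3) + 4*exp(4*I*pi/9))] = 63/9 = 7.
(Exp terms are combined using exp(i*s)*conj(exp(i*t)) = exp(i*(s-t)), and sums of them are collapsed using the identity that for every m > 1 the m distinct m-th roots of unity sum to 0, e.g. 1 + exp(2*I*pi/3) + exp(-2*I*pi/3) = 0.)
A character is irreducible iff <chi, chi> = 1, so this representation is reducible.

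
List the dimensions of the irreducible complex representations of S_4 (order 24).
Dimensions: 1, 1, 2, 3, 3

Explanation: There are 5 irreducibles (= number of conjugacy classes). Their dimensions d_i satisfy sum d_i^2 = |G| = 24: 1 + 1 + 4 + 9 + 9 = 24.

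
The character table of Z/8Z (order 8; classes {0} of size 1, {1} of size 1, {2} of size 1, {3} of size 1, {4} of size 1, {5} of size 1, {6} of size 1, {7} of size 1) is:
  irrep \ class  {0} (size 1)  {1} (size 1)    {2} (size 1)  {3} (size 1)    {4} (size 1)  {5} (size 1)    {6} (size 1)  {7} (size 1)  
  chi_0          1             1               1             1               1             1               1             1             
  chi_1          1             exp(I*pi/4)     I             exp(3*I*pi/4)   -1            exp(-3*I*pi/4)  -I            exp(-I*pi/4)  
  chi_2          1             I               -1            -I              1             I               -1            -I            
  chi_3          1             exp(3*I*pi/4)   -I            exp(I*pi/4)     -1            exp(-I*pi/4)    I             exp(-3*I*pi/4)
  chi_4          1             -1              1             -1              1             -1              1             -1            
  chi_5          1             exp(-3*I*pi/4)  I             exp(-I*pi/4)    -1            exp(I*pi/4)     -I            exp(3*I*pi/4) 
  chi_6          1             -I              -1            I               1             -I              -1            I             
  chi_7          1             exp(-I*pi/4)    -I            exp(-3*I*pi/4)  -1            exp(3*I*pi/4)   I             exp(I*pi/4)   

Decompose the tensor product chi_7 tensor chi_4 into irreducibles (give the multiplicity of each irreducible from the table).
chi_7 tensor chi_4 = chi_3 (all other irreducibles have multiplicity 0).

Solution. The character of a tensor product is the pointwise product (chi_7 * chi_4)(C) = chi_7(C) * chi_4(C):
  {0}: (1)*(1), {1}: (exp(-I*pi/4))*(-1), {2}: (-I)*(1), {3}: (exp(-3*I*pi/4))*(-1), {4}: (-1)*(1), {5}: (exp(3*I*pi/4))*(-1), {6}: (I)*(1), {7}: (exp(I*pi/4))*(-1)
so (chi_7 * chi_4) takes values
  {0} -> 1, {1} -> -exp(-I*pi/4), {2} -> -I, {3} -> -exp(-3*I*pi/4), {4} -> -1, {5} -> -exp(3*I*pi/4), {6} -> I, {7} -> -exp(I*pi/4).
Now take the inner product of this character with each irreducible chi from the table, <chi_7*chi_4, chi> = (1/8) sum_C |C| (chi_7*chi_4)(C) conj(chi(C)):
  <chi_7*chi_4, chi_0> = (1/8)[1*(1)*conj(1) + 1*(-exp(-I*pi/4))*conj(1) + 1*(-I)*conj(1) + 1*(-exp(-3*I*pi/4))*conj(1) + 1*(-1)*conj(1) + 1*(-exp(3*I*pi/4))*conj(1) + 1*(I)*conj(1) + 1*(-exp(I*pi/4))*conj(1)]
      = (1/8)[(1) + (-exp(-I*pi/4)) + (-I) + (-exp(-3*I*pi/4)) + (-1) + (-exp(3*I*pi/4)) + (I) + (-exp(I*pi/4))] = 0/8 = 0
  <chi_7*chi_4, chi_1> = (1/8)[1*(1)*conj(1) + 1*(-exp(-I*pi/4))*conj(exp(I*pi/4)) + 1*(-I)*conj(I) + 1*(-exp(-3*I*pi/4))*conj(exp(3*I*pi/4)) + 1*(-1)*conj(-1) + 1*(-exp(3*I*pi/4))*conj(exp(-3*I*pi/4)) + 1*(I)*conj(-I) + 1*(-exp(I*pi/4))*conj(exp(-I*pi/4))]
      = (1/8)[(1) + (I) + (-1) + (-I) + (1) + (I) + (-1) + (-I)] = 0/8 = 0
  <chi_7*chi_4, chi_2> = (1/8)[1*(1)*conj(1) + 1*(-exp(-I*pi/4))*conj(I) + 1*(-I)*conj(-1) + 1*(-exp(-3*I*pi/4))*conj(-I) + 1*(-1)*conj(1) + 1*(-exp(3*I*pi/4))*conj(I) + 1*(I)*conj(-1) + 1*(-exp(I*pi/4))*conj(-I)]
      = (1/8)[(1) + (exp(I*pi/4)) + (I) + (-exp(-I*pi/4)) + (-1) + (exp(-3*I*pi/4)) + (-I) + (-exp(3*I*pi/4))] = 0/8 = 0
  <chi_7*chi_4, chi_3> = (1/8)[1*(1)*conj(1) + 1*(-exp(-I*pi/4))*conj(exp(3*I*pi/4)) + 1*(-I)*conj(-I) + 1*(-exp(-3*I*pi/4))*conj(exp(I*pi/4)) + 1*(-1)*conj(-1) + 1*(-exp(3*I*pi/4))*conj(exp(-I*pi/4)) + 1*(I)*conj(I) + 1*(-exp(I*pi/4))*conj(exp(-3*I*pi/4))]
      = (1/8)[(1) + (1) + (1) + (1) + (1) + (1) + (1) + (1)] = 8/8 = 1
  <chi_7*chi_4, chi_4> = (1/8)[1*(1)*conj(1) + 1*(-exp(-I*pi/4))*conj(-1) + 1*(-I)*conj(1) + 1*(-exp(-3*I*pi/4))*conj(-1) + 1*(-1)*conj(1) + 1*(-exp(3*I*pi/4))*conj(-1) + 1*(I)*conj(1) + 1*(-exp(I*pi/4))*conj(-1)]
      = (1/8)[(1) + (exp(-I*pi/4)) + (-I) + (exp(-3*I*pi/4)) + (-1) + (exp(3*I*pi/4)) + (I) + (exp(I*pi/4))] = 0/8 = 0
  <chi_7*chi_4, chi_5> = (1/8)[1*(1)*conj(1) + 1*(-exp(-I*pi/4))*conj(exp(-3*I*pi/4)) + 1*(-I)*conj(I) + 1*(-exp(-3*I*pi/4))*conj(exp(-I*pi/4)) + 1*(-1)*conj(-1) + 1*(-exp(3*I*pi/4))*conj(exp(I*pi/4)) + 1*(I)*conj(-I) + 1*(-exp(I*pi/4))*conj(exp(3*I*pi/4))]
      = (1/8)[(1) + (-I) + (-1) + (I) + (1) + (-I) + (-1) + (I)] = 0/8 = 0
  <chi_7*chi_4, chi_6> = (1/8)[1*(1)*conj(1) + 1*(-exp(-I*pi/4))*conj(-I) + 1*(-I)*conj(-1) + 1*(-exp(-3*I*pi/4))*conj(I) + 1*(-1)*conj(1) + 1*(-exp(3*I*pi/4))*conj(-I) + 1*(I)*conj(-1) + 1*(-exp(I*pi/4))*conj(I)]
      = (1/8)[(1) + (-exp(I*pi/4)) + (I) + (exp(-I*pi/4)) + (-1) + (-exp(-3*I*pi/4)) + (-I) + (exp(3*I*pi/4))] = 0/8 = 0
  <chi_7*chi_4, chi_7> = (1/8)[1*(1)*conj(1) + 1*(-exp(-I*pi/4))*conj(exp(-I*pi/4)) + 1*(-I)*conj(-I) + 1*(-exp(-3*I*pi/4))*conj(exp(-3*I*pi/4)) + 1*(-1)*conj(-1) + 1*(-exp(3*I*pi/4))*conj(exp(3*I*pi/4)) + 1*(I)*conj(I) + 1*(-exp(I*pi/4))*conj(exp(I*pi/4))]
      = (1/8)[(1) + (-1) + (1) + (-1) + (1) + (-1) + (1) + (-1)] = 0/8 = 0
(Exp terms are combined using exp(i*s)*conj(exp(i*t)) = exp(i*(s-t)), and sums of them are collapsed using the identity that for every m > 1 the m distinct m-th roots of unity sum to 0, e.g. 1 + exp(2*I*pi/3) + exp(-2*I*pi/3) = 0.)
Hence the multiplicities are chi_3: 1. Dimension check: dim(chi_7)*dim(chi_4) = 1*1 = 1 and sum (mult * dim) = 1*1 = 1.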